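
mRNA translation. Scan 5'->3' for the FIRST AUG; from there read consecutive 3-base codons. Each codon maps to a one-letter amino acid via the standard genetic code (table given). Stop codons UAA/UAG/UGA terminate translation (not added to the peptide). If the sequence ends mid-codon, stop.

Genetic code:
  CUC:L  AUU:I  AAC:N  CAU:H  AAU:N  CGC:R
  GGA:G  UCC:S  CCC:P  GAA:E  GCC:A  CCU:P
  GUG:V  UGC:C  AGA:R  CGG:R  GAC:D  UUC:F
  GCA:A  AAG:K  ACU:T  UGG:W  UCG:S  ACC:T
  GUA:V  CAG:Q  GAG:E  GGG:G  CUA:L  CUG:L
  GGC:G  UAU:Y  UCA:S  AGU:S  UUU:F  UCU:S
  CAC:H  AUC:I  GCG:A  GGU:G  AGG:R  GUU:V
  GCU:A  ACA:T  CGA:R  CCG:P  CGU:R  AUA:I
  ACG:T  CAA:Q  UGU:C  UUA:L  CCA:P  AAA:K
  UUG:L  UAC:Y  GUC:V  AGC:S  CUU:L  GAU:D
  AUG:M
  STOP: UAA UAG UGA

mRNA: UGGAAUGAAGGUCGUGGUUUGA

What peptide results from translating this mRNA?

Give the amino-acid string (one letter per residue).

start AUG at pos 4
pos 4: AUG -> M; peptide=M
pos 7: AAG -> K; peptide=MK
pos 10: GUC -> V; peptide=MKV
pos 13: GUG -> V; peptide=MKVV
pos 16: GUU -> V; peptide=MKVVV
pos 19: UGA -> STOP

Answer: MKVVV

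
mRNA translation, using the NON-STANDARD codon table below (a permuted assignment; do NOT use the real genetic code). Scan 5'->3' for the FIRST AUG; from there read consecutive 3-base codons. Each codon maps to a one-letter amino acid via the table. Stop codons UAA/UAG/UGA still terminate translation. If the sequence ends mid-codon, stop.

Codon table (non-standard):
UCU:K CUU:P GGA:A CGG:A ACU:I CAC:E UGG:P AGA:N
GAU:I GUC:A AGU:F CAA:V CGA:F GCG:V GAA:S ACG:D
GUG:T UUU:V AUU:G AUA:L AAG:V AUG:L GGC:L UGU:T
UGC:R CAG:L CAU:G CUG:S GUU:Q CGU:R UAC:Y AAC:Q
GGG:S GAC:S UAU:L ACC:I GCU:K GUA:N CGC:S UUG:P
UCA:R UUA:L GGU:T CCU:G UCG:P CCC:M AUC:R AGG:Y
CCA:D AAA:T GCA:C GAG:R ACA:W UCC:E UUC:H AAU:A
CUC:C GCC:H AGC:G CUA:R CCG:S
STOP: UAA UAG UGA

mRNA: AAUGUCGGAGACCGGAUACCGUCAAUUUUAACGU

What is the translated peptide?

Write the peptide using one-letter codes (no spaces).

start AUG at pos 1
pos 1: AUG -> L; peptide=L
pos 4: UCG -> P; peptide=LP
pos 7: GAG -> R; peptide=LPR
pos 10: ACC -> I; peptide=LPRI
pos 13: GGA -> A; peptide=LPRIA
pos 16: UAC -> Y; peptide=LPRIAY
pos 19: CGU -> R; peptide=LPRIAYR
pos 22: CAA -> V; peptide=LPRIAYRV
pos 25: UUU -> V; peptide=LPRIAYRVV
pos 28: UAA -> STOP

Answer: LPRIAYRVV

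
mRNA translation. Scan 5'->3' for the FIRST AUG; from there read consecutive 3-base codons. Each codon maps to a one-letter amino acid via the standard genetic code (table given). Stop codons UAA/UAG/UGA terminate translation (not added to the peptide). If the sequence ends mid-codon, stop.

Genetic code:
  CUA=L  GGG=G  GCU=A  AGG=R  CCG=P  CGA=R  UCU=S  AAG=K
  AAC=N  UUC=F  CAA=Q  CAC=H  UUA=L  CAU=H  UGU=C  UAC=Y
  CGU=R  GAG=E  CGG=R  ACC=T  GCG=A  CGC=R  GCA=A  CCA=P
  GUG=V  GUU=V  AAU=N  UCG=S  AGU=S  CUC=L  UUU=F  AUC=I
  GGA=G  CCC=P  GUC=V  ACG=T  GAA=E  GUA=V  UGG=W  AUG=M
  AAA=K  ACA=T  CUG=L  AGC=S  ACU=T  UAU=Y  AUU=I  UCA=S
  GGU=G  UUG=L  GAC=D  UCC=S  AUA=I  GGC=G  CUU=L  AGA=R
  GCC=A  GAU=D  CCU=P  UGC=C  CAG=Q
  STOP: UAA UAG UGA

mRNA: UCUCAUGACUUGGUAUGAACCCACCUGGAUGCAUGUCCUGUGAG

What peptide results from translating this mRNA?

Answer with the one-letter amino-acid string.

start AUG at pos 4
pos 4: AUG -> M; peptide=M
pos 7: ACU -> T; peptide=MT
pos 10: UGG -> W; peptide=MTW
pos 13: UAU -> Y; peptide=MTWY
pos 16: GAA -> E; peptide=MTWYE
pos 19: CCC -> P; peptide=MTWYEP
pos 22: ACC -> T; peptide=MTWYEPT
pos 25: UGG -> W; peptide=MTWYEPTW
pos 28: AUG -> M; peptide=MTWYEPTWM
pos 31: CAU -> H; peptide=MTWYEPTWMH
pos 34: GUC -> V; peptide=MTWYEPTWMHV
pos 37: CUG -> L; peptide=MTWYEPTWMHVL
pos 40: UGA -> STOP

Answer: MTWYEPTWMHVL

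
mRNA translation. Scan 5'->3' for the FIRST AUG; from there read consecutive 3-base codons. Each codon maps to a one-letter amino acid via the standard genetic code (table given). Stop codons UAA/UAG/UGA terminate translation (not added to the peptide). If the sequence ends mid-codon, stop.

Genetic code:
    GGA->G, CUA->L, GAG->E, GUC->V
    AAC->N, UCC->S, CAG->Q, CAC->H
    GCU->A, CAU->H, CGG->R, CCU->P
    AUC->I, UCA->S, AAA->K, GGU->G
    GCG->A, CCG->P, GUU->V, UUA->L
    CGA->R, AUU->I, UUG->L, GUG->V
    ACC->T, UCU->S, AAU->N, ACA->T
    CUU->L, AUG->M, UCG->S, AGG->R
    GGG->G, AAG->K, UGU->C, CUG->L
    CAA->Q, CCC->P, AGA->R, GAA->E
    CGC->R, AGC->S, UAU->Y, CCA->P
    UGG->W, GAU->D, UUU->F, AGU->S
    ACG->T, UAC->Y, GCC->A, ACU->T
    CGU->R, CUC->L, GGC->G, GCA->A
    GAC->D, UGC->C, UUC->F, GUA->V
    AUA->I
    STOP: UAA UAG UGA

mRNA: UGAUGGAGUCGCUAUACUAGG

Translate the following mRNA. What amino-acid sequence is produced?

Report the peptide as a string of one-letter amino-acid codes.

Answer: MESLY

Derivation:
start AUG at pos 2
pos 2: AUG -> M; peptide=M
pos 5: GAG -> E; peptide=ME
pos 8: UCG -> S; peptide=MES
pos 11: CUA -> L; peptide=MESL
pos 14: UAC -> Y; peptide=MESLY
pos 17: UAG -> STOP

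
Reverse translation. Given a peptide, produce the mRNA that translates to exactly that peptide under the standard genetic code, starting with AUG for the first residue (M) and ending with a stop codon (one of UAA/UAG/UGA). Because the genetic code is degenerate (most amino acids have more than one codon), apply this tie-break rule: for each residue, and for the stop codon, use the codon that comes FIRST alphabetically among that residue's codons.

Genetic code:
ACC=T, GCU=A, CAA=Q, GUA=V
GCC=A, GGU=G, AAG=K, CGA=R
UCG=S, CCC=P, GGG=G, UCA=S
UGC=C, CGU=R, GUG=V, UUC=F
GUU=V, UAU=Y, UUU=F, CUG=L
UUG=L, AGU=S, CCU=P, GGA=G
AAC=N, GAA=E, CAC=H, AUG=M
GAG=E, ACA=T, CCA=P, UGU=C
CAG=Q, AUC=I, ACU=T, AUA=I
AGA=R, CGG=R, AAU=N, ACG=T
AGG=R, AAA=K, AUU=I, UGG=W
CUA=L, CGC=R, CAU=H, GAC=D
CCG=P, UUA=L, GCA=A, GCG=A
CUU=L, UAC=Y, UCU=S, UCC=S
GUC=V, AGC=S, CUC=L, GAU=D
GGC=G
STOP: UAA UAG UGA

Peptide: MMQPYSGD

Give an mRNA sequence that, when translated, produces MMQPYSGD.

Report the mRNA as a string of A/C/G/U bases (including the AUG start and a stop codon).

Answer: mRNA: AUGAUGCAACCAUACAGCGGAGACUAA

Derivation:
residue 1: M -> AUG (start codon)
residue 2: M -> AUG (only codon)
residue 3: Q codons sorted = CAA,CAG -> pick first = CAA
residue 4: P codons sorted = CCA,CCC,CCG,CCU -> pick first = CCA
residue 5: Y codons sorted = UAC,UAU -> pick first = UAC
residue 6: S codons sorted = AGC,AGU,UCA,UCC,UCG,UCU -> pick first = AGC
residue 7: G codons sorted = GGA,GGC,GGG,GGU -> pick first = GGA
residue 8: D codons sorted = GAC,GAU -> pick first = GAC
terminator: stop codons sorted = UAA,UAG,UGA -> pick first = UAA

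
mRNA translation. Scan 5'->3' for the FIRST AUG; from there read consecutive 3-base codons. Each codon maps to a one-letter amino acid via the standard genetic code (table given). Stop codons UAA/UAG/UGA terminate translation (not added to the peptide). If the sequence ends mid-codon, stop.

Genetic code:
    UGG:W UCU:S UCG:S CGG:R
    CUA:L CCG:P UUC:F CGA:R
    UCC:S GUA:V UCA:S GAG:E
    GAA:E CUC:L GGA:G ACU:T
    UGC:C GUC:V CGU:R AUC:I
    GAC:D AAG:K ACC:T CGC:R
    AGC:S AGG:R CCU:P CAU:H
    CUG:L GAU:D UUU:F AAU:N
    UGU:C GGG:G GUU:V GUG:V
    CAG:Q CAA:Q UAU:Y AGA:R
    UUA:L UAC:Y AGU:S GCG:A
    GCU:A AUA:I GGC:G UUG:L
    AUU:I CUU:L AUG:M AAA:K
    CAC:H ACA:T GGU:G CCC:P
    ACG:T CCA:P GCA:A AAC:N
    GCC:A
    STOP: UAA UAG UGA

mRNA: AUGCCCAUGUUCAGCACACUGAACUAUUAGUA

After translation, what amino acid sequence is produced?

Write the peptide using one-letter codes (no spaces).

start AUG at pos 0
pos 0: AUG -> M; peptide=M
pos 3: CCC -> P; peptide=MP
pos 6: AUG -> M; peptide=MPM
pos 9: UUC -> F; peptide=MPMF
pos 12: AGC -> S; peptide=MPMFS
pos 15: ACA -> T; peptide=MPMFST
pos 18: CUG -> L; peptide=MPMFSTL
pos 21: AAC -> N; peptide=MPMFSTLN
pos 24: UAU -> Y; peptide=MPMFSTLNY
pos 27: UAG -> STOP

Answer: MPMFSTLNY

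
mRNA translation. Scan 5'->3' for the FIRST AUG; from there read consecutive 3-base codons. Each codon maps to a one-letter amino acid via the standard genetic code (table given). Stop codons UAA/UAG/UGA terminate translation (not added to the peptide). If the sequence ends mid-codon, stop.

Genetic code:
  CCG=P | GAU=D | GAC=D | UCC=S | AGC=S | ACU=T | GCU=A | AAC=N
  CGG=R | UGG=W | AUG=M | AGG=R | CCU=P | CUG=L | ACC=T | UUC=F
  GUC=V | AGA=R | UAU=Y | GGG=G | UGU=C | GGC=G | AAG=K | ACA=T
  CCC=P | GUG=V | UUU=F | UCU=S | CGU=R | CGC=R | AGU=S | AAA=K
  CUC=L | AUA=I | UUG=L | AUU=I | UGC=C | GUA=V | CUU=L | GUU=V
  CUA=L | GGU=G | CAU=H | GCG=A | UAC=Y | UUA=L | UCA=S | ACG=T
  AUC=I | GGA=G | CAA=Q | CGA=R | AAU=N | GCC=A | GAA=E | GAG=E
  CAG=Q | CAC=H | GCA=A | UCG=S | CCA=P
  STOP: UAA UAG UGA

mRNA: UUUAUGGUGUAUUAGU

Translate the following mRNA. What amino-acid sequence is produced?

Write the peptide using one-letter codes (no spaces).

Answer: MVY

Derivation:
start AUG at pos 3
pos 3: AUG -> M; peptide=M
pos 6: GUG -> V; peptide=MV
pos 9: UAU -> Y; peptide=MVY
pos 12: UAG -> STOP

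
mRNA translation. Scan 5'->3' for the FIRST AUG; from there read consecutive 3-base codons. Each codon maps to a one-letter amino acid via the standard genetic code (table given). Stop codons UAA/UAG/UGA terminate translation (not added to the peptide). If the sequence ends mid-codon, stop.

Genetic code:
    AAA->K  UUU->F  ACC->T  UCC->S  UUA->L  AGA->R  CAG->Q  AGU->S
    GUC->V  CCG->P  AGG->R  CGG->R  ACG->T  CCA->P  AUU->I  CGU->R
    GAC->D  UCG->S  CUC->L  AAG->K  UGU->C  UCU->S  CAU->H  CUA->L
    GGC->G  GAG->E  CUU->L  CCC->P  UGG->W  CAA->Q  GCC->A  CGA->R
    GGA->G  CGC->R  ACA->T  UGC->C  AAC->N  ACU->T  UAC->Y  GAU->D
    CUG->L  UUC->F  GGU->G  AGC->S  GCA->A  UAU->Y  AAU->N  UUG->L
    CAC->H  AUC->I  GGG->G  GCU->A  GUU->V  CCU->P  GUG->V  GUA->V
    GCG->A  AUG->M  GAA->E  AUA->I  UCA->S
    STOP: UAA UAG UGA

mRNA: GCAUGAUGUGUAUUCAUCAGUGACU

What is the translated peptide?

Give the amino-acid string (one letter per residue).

start AUG at pos 2
pos 2: AUG -> M; peptide=M
pos 5: AUG -> M; peptide=MM
pos 8: UGU -> C; peptide=MMC
pos 11: AUU -> I; peptide=MMCI
pos 14: CAU -> H; peptide=MMCIH
pos 17: CAG -> Q; peptide=MMCIHQ
pos 20: UGA -> STOP

Answer: MMCIHQ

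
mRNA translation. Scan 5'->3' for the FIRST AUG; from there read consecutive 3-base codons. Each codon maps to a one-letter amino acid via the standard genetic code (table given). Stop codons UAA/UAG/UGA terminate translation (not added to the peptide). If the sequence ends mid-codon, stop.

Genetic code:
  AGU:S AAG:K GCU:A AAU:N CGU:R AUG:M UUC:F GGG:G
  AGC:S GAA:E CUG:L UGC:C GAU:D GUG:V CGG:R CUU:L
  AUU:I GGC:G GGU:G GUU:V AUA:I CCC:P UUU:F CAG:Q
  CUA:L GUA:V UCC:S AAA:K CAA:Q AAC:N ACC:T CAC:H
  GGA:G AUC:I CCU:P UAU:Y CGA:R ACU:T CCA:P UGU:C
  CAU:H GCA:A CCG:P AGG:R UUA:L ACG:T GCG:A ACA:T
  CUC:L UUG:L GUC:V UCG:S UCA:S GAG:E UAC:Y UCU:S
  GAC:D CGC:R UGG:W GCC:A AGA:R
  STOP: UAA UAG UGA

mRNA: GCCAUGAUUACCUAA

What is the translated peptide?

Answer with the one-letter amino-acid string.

Answer: MIT

Derivation:
start AUG at pos 3
pos 3: AUG -> M; peptide=M
pos 6: AUU -> I; peptide=MI
pos 9: ACC -> T; peptide=MIT
pos 12: UAA -> STOP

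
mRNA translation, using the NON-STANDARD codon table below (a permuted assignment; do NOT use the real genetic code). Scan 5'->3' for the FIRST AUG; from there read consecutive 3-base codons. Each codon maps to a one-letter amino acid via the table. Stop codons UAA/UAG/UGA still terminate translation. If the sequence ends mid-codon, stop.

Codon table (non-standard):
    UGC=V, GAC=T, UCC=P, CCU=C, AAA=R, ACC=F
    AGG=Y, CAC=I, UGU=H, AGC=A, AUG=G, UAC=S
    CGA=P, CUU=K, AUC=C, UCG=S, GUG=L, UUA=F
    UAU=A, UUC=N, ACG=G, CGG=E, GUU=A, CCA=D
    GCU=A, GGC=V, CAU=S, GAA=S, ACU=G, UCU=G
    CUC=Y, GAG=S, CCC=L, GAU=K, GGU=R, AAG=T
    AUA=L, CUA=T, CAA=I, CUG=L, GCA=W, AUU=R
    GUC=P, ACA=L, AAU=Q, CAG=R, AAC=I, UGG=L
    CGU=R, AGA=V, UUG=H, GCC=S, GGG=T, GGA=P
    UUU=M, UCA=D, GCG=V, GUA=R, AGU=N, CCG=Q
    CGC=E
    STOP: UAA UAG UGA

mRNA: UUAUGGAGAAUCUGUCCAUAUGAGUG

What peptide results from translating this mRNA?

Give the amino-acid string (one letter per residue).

Answer: GSQLPL

Derivation:
start AUG at pos 2
pos 2: AUG -> G; peptide=G
pos 5: GAG -> S; peptide=GS
pos 8: AAU -> Q; peptide=GSQ
pos 11: CUG -> L; peptide=GSQL
pos 14: UCC -> P; peptide=GSQLP
pos 17: AUA -> L; peptide=GSQLPL
pos 20: UGA -> STOP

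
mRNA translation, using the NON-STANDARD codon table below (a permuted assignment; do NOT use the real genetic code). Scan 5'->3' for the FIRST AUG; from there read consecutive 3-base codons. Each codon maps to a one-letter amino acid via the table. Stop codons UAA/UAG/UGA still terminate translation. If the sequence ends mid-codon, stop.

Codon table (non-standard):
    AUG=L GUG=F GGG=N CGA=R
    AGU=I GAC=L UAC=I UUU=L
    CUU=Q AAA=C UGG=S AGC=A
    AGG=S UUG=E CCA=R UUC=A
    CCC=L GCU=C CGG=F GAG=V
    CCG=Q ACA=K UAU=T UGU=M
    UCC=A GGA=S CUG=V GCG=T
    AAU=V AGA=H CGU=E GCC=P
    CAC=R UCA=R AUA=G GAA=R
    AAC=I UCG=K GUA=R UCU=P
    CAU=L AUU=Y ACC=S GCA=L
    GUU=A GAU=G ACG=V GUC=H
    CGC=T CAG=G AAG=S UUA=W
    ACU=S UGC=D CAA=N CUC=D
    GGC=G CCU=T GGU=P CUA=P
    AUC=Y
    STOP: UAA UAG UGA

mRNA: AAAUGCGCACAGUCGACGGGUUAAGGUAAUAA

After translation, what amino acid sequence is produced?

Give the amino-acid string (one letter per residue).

Answer: LTKHLNWS

Derivation:
start AUG at pos 2
pos 2: AUG -> L; peptide=L
pos 5: CGC -> T; peptide=LT
pos 8: ACA -> K; peptide=LTK
pos 11: GUC -> H; peptide=LTKH
pos 14: GAC -> L; peptide=LTKHL
pos 17: GGG -> N; peptide=LTKHLN
pos 20: UUA -> W; peptide=LTKHLNW
pos 23: AGG -> S; peptide=LTKHLNWS
pos 26: UAA -> STOP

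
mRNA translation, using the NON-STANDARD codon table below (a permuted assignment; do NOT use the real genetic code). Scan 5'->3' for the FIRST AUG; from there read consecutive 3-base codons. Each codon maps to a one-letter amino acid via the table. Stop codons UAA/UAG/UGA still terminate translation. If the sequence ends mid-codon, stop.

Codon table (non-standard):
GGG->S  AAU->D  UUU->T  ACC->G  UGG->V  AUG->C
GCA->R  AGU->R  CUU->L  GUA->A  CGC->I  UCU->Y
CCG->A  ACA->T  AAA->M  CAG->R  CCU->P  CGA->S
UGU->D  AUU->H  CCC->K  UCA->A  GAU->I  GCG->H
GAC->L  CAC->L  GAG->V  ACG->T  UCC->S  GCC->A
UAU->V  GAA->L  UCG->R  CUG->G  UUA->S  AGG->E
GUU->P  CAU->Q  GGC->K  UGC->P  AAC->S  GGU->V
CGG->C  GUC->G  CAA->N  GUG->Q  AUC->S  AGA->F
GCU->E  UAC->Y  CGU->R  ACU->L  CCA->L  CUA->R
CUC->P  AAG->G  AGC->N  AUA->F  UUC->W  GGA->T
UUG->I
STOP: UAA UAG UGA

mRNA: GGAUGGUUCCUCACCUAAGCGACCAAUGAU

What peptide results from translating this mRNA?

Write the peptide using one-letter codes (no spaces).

start AUG at pos 2
pos 2: AUG -> C; peptide=C
pos 5: GUU -> P; peptide=CP
pos 8: CCU -> P; peptide=CPP
pos 11: CAC -> L; peptide=CPPL
pos 14: CUA -> R; peptide=CPPLR
pos 17: AGC -> N; peptide=CPPLRN
pos 20: GAC -> L; peptide=CPPLRNL
pos 23: CAA -> N; peptide=CPPLRNLN
pos 26: UGA -> STOP

Answer: CPPLRNLN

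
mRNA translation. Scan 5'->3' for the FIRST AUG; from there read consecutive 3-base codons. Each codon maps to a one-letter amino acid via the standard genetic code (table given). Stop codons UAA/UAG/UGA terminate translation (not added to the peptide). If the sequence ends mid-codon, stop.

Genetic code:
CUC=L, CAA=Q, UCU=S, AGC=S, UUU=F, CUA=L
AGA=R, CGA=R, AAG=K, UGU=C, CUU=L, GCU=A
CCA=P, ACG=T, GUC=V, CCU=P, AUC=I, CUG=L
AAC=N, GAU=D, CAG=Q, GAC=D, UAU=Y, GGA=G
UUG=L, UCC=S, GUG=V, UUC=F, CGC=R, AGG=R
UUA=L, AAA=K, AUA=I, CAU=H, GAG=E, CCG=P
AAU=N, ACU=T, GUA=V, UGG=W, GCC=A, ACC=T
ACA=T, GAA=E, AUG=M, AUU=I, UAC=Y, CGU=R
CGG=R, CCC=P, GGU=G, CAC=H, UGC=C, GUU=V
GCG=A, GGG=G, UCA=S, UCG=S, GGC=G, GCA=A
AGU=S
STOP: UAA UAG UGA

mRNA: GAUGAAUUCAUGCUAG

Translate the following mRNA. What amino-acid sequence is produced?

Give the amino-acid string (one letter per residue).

Answer: MNSC

Derivation:
start AUG at pos 1
pos 1: AUG -> M; peptide=M
pos 4: AAU -> N; peptide=MN
pos 7: UCA -> S; peptide=MNS
pos 10: UGC -> C; peptide=MNSC
pos 13: UAG -> STOP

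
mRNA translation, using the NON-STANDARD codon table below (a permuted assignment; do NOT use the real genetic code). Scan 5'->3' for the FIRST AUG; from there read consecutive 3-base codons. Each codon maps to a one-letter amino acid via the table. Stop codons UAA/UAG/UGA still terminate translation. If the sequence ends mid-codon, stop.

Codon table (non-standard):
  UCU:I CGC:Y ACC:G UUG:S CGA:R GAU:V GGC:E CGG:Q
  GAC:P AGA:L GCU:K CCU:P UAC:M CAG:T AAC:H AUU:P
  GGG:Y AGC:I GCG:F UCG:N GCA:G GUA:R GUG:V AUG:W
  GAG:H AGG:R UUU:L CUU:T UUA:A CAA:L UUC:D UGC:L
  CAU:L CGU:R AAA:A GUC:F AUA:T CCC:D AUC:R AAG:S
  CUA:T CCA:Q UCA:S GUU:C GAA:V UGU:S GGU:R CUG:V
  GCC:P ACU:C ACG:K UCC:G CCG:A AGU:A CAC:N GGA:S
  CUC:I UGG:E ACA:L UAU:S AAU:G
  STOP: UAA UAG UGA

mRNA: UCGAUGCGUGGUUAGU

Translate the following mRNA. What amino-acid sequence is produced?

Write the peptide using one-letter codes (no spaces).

start AUG at pos 3
pos 3: AUG -> W; peptide=W
pos 6: CGU -> R; peptide=WR
pos 9: GGU -> R; peptide=WRR
pos 12: UAG -> STOP

Answer: WRR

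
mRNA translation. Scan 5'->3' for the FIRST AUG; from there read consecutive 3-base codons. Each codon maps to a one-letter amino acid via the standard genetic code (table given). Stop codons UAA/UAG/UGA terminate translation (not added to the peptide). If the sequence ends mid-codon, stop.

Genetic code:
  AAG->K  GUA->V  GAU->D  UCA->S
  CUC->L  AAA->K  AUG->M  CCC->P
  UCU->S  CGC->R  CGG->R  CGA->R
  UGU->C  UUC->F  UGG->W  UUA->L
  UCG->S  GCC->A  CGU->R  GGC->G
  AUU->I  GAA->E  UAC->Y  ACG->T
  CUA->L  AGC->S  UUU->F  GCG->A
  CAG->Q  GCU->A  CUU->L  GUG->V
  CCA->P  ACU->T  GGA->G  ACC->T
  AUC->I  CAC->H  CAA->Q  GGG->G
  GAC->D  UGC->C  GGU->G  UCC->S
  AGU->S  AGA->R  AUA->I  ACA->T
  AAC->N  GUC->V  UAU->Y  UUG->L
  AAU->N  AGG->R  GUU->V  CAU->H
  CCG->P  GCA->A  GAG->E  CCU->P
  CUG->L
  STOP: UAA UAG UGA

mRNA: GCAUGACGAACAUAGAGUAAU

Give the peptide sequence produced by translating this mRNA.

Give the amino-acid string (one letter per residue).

Answer: MTNIE

Derivation:
start AUG at pos 2
pos 2: AUG -> M; peptide=M
pos 5: ACG -> T; peptide=MT
pos 8: AAC -> N; peptide=MTN
pos 11: AUA -> I; peptide=MTNI
pos 14: GAG -> E; peptide=MTNIE
pos 17: UAA -> STOP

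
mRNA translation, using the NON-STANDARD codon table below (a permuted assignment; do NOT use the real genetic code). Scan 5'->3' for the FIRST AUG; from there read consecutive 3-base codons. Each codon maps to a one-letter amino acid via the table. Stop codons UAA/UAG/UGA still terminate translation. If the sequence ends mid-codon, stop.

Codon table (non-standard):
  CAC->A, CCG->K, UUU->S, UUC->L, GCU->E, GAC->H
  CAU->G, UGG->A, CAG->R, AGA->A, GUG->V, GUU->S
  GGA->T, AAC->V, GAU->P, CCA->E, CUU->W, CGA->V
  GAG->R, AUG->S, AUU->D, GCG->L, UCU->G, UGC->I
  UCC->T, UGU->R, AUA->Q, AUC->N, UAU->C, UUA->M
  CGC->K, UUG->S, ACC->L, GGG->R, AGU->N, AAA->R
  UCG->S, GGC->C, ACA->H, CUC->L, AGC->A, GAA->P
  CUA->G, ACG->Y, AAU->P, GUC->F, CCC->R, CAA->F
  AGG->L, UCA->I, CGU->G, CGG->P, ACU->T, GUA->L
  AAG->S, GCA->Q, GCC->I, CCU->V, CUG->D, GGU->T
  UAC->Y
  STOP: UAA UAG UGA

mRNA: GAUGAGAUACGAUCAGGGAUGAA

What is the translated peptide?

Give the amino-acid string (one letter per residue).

Answer: SAYPRT

Derivation:
start AUG at pos 1
pos 1: AUG -> S; peptide=S
pos 4: AGA -> A; peptide=SA
pos 7: UAC -> Y; peptide=SAY
pos 10: GAU -> P; peptide=SAYP
pos 13: CAG -> R; peptide=SAYPR
pos 16: GGA -> T; peptide=SAYPRT
pos 19: UGA -> STOP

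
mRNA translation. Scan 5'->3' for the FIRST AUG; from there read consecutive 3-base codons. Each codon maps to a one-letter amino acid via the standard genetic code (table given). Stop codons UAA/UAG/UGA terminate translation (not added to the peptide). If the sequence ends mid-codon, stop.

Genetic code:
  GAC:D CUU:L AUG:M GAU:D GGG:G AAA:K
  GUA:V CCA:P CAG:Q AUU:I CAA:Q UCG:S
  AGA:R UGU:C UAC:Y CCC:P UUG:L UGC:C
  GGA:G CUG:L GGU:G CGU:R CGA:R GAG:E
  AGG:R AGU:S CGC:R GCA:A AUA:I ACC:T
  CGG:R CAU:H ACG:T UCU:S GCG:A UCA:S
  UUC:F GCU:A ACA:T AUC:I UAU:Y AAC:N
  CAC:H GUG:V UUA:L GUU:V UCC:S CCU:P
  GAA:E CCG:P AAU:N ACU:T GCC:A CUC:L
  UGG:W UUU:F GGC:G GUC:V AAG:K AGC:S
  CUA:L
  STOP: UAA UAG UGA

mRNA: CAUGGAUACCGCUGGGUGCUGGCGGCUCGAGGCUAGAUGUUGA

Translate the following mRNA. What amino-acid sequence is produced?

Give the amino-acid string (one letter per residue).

start AUG at pos 1
pos 1: AUG -> M; peptide=M
pos 4: GAU -> D; peptide=MD
pos 7: ACC -> T; peptide=MDT
pos 10: GCU -> A; peptide=MDTA
pos 13: GGG -> G; peptide=MDTAG
pos 16: UGC -> C; peptide=MDTAGC
pos 19: UGG -> W; peptide=MDTAGCW
pos 22: CGG -> R; peptide=MDTAGCWR
pos 25: CUC -> L; peptide=MDTAGCWRL
pos 28: GAG -> E; peptide=MDTAGCWRLE
pos 31: GCU -> A; peptide=MDTAGCWRLEA
pos 34: AGA -> R; peptide=MDTAGCWRLEAR
pos 37: UGU -> C; peptide=MDTAGCWRLEARC
pos 40: UGA -> STOP

Answer: MDTAGCWRLEARC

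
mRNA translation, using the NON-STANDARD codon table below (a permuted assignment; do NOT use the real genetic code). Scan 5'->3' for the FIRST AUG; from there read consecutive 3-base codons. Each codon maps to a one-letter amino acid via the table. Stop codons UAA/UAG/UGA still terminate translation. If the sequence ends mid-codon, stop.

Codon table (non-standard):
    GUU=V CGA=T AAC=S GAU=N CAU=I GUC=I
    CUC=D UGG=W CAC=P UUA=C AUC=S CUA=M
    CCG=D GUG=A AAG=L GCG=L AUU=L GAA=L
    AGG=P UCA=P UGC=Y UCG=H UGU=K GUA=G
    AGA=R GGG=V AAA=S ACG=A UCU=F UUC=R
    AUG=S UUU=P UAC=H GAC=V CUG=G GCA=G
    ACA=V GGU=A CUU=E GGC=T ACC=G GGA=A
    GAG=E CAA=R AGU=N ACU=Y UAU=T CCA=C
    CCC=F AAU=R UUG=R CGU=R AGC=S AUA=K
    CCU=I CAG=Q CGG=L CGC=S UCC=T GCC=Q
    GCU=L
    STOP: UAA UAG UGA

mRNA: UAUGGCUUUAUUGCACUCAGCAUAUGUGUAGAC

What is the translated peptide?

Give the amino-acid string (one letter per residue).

Answer: SLCRPPGTA

Derivation:
start AUG at pos 1
pos 1: AUG -> S; peptide=S
pos 4: GCU -> L; peptide=SL
pos 7: UUA -> C; peptide=SLC
pos 10: UUG -> R; peptide=SLCR
pos 13: CAC -> P; peptide=SLCRP
pos 16: UCA -> P; peptide=SLCRPP
pos 19: GCA -> G; peptide=SLCRPPG
pos 22: UAU -> T; peptide=SLCRPPGT
pos 25: GUG -> A; peptide=SLCRPPGTA
pos 28: UAG -> STOP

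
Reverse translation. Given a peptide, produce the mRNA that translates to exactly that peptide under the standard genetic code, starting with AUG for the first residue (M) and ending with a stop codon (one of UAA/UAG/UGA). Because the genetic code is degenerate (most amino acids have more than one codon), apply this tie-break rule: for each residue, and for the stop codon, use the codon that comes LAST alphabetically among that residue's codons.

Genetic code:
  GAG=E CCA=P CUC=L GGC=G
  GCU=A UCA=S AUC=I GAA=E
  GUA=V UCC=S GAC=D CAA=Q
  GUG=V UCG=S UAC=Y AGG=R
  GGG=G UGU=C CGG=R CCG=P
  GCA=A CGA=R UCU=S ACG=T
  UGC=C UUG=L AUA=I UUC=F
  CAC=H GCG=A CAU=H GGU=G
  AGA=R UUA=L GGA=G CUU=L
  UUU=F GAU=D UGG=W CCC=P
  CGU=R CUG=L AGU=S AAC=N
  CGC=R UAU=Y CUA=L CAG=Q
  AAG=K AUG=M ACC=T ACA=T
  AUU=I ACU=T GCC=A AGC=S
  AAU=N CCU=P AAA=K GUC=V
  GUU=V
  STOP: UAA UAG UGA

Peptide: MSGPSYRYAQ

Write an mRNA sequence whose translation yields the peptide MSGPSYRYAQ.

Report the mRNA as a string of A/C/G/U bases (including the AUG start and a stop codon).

residue 1: M -> AUG (start codon)
residue 2: S codons sorted = AGC,AGU,UCA,UCC,UCG,UCU -> pick last = UCU
residue 3: G codons sorted = GGA,GGC,GGG,GGU -> pick last = GGU
residue 4: P codons sorted = CCA,CCC,CCG,CCU -> pick last = CCU
residue 5: S codons sorted = AGC,AGU,UCA,UCC,UCG,UCU -> pick last = UCU
residue 6: Y codons sorted = UAC,UAU -> pick last = UAU
residue 7: R codons sorted = AGA,AGG,CGA,CGC,CGG,CGU -> pick last = CGU
residue 8: Y codons sorted = UAC,UAU -> pick last = UAU
residue 9: A codons sorted = GCA,GCC,GCG,GCU -> pick last = GCU
residue 10: Q codons sorted = CAA,CAG -> pick last = CAG
terminator: stop codons sorted = UAA,UAG,UGA -> pick last = UGA

Answer: mRNA: AUGUCUGGUCCUUCUUAUCGUUAUGCUCAGUGA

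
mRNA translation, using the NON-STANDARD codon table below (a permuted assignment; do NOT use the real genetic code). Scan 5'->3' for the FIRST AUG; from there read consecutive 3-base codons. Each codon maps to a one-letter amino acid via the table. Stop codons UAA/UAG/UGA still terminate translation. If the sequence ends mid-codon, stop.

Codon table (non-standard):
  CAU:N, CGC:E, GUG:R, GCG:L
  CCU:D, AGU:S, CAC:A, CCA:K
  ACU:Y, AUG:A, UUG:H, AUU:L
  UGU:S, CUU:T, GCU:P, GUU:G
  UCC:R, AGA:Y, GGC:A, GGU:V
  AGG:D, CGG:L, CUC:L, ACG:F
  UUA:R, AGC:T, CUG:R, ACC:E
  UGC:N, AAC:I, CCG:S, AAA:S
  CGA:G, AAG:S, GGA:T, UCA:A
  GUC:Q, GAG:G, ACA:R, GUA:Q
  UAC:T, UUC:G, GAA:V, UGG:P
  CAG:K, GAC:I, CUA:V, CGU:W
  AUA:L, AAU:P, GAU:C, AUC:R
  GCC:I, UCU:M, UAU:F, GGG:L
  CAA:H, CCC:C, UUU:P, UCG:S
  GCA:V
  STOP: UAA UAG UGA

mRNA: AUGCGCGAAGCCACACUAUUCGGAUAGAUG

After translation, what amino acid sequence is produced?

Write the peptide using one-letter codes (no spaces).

start AUG at pos 0
pos 0: AUG -> A; peptide=A
pos 3: CGC -> E; peptide=AE
pos 6: GAA -> V; peptide=AEV
pos 9: GCC -> I; peptide=AEVI
pos 12: ACA -> R; peptide=AEVIR
pos 15: CUA -> V; peptide=AEVIRV
pos 18: UUC -> G; peptide=AEVIRVG
pos 21: GGA -> T; peptide=AEVIRVGT
pos 24: UAG -> STOP

Answer: AEVIRVGT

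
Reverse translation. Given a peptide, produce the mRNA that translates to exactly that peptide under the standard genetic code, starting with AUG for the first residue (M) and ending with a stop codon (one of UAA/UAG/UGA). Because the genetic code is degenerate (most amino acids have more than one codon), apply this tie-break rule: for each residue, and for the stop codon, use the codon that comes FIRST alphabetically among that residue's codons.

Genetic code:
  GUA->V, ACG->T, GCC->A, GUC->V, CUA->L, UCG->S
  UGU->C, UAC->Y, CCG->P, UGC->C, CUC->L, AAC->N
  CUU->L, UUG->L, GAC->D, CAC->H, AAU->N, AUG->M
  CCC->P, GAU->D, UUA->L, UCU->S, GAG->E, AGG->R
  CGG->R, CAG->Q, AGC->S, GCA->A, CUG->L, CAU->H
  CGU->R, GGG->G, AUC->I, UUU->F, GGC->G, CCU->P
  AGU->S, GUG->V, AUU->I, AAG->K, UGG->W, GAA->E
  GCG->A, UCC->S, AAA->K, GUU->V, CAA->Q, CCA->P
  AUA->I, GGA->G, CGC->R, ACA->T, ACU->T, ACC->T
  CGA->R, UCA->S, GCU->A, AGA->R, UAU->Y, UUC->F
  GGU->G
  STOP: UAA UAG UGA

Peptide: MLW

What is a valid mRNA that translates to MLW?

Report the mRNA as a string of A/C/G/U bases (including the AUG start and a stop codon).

Answer: mRNA: AUGCUAUGGUAA

Derivation:
residue 1: M -> AUG (start codon)
residue 2: L codons sorted = CUA,CUC,CUG,CUU,UUA,UUG -> pick first = CUA
residue 3: W -> UGG (only codon)
terminator: stop codons sorted = UAA,UAG,UGA -> pick first = UAA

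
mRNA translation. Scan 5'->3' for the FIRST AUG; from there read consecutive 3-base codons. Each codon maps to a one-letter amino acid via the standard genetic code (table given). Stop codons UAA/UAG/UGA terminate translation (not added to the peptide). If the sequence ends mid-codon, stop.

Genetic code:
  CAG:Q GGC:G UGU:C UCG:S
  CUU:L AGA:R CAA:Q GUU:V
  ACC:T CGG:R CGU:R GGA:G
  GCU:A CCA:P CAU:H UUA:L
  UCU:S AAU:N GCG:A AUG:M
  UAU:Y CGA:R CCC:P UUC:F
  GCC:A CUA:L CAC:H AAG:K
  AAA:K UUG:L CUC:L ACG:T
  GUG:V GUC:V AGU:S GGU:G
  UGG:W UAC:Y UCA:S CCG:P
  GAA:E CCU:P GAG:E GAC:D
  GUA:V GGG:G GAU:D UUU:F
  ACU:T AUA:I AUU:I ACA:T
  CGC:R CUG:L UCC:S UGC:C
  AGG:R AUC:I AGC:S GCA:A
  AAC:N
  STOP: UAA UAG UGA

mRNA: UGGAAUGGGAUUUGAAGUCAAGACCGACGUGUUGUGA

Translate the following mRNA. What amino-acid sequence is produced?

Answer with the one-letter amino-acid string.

start AUG at pos 4
pos 4: AUG -> M; peptide=M
pos 7: GGA -> G; peptide=MG
pos 10: UUU -> F; peptide=MGF
pos 13: GAA -> E; peptide=MGFE
pos 16: GUC -> V; peptide=MGFEV
pos 19: AAG -> K; peptide=MGFEVK
pos 22: ACC -> T; peptide=MGFEVKT
pos 25: GAC -> D; peptide=MGFEVKTD
pos 28: GUG -> V; peptide=MGFEVKTDV
pos 31: UUG -> L; peptide=MGFEVKTDVL
pos 34: UGA -> STOP

Answer: MGFEVKTDVL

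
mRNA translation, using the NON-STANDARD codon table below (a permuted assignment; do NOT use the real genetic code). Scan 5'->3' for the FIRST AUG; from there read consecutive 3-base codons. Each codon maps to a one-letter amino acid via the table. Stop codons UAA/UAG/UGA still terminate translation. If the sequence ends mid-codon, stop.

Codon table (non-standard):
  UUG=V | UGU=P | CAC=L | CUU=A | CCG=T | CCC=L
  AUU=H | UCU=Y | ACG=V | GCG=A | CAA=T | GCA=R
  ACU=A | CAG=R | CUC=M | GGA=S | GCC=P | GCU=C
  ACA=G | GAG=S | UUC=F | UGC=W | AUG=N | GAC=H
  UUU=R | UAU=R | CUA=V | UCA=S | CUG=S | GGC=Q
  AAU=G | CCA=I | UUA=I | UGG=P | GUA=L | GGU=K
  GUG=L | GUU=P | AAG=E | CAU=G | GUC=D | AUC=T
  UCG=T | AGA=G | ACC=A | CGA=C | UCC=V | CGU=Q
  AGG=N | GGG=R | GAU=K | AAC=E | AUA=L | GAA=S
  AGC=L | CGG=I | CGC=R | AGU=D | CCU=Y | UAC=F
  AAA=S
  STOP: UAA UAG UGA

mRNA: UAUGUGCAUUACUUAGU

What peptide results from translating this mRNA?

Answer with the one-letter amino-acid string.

Answer: NWHA

Derivation:
start AUG at pos 1
pos 1: AUG -> N; peptide=N
pos 4: UGC -> W; peptide=NW
pos 7: AUU -> H; peptide=NWH
pos 10: ACU -> A; peptide=NWHA
pos 13: UAG -> STOP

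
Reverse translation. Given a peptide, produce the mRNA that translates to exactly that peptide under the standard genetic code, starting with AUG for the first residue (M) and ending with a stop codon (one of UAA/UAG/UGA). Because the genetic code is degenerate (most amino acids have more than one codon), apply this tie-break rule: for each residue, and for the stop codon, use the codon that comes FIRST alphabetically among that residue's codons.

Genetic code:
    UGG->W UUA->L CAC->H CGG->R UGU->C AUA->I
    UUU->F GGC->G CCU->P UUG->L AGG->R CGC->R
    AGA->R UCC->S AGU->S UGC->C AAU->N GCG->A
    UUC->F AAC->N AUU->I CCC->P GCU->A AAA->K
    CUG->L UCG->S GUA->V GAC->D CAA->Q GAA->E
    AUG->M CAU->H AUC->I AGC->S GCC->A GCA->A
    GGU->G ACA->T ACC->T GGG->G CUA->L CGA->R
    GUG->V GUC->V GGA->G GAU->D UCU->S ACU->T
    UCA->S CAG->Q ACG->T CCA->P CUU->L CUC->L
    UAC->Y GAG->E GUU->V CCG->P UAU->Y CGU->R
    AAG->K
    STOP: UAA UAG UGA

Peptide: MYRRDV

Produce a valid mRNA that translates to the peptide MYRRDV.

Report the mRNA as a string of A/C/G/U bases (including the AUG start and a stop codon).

residue 1: M -> AUG (start codon)
residue 2: Y codons sorted = UAC,UAU -> pick first = UAC
residue 3: R codons sorted = AGA,AGG,CGA,CGC,CGG,CGU -> pick first = AGA
residue 4: R codons sorted = AGA,AGG,CGA,CGC,CGG,CGU -> pick first = AGA
residue 5: D codons sorted = GAC,GAU -> pick first = GAC
residue 6: V codons sorted = GUA,GUC,GUG,GUU -> pick first = GUA
terminator: stop codons sorted = UAA,UAG,UGA -> pick first = UAA

Answer: mRNA: AUGUACAGAAGAGACGUAUAA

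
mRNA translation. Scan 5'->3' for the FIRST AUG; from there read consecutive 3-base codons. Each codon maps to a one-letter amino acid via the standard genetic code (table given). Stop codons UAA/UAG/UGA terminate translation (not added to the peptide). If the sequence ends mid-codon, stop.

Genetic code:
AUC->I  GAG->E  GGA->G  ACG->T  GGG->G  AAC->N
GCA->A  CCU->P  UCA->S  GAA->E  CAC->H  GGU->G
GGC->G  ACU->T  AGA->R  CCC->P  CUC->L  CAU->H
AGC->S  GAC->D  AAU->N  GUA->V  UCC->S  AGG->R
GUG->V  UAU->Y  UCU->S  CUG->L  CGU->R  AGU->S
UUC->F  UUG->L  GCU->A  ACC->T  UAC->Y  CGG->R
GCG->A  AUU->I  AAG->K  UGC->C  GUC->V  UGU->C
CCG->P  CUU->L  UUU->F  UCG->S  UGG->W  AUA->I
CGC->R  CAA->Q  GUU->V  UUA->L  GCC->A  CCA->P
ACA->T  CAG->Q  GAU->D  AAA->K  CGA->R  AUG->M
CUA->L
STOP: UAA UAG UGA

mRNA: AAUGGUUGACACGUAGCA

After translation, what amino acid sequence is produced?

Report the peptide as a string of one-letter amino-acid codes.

start AUG at pos 1
pos 1: AUG -> M; peptide=M
pos 4: GUU -> V; peptide=MV
pos 7: GAC -> D; peptide=MVD
pos 10: ACG -> T; peptide=MVDT
pos 13: UAG -> STOP

Answer: MVDT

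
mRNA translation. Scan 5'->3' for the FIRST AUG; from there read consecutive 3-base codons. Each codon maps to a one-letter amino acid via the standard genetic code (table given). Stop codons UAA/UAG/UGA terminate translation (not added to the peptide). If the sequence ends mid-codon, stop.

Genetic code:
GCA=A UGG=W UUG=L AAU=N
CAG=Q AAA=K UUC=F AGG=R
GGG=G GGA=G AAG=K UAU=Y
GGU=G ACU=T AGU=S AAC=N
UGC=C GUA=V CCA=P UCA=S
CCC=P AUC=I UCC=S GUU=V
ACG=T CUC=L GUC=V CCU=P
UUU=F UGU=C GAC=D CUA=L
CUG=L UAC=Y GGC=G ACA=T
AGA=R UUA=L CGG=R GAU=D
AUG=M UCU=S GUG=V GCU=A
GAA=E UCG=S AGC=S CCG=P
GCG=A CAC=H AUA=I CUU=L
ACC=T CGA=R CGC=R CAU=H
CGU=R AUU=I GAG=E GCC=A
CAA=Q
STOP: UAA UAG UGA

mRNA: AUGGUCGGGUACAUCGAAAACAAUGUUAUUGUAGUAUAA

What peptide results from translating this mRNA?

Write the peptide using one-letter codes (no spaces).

start AUG at pos 0
pos 0: AUG -> M; peptide=M
pos 3: GUC -> V; peptide=MV
pos 6: GGG -> G; peptide=MVG
pos 9: UAC -> Y; peptide=MVGY
pos 12: AUC -> I; peptide=MVGYI
pos 15: GAA -> E; peptide=MVGYIE
pos 18: AAC -> N; peptide=MVGYIEN
pos 21: AAU -> N; peptide=MVGYIENN
pos 24: GUU -> V; peptide=MVGYIENNV
pos 27: AUU -> I; peptide=MVGYIENNVI
pos 30: GUA -> V; peptide=MVGYIENNVIV
pos 33: GUA -> V; peptide=MVGYIENNVIVV
pos 36: UAA -> STOP

Answer: MVGYIENNVIVV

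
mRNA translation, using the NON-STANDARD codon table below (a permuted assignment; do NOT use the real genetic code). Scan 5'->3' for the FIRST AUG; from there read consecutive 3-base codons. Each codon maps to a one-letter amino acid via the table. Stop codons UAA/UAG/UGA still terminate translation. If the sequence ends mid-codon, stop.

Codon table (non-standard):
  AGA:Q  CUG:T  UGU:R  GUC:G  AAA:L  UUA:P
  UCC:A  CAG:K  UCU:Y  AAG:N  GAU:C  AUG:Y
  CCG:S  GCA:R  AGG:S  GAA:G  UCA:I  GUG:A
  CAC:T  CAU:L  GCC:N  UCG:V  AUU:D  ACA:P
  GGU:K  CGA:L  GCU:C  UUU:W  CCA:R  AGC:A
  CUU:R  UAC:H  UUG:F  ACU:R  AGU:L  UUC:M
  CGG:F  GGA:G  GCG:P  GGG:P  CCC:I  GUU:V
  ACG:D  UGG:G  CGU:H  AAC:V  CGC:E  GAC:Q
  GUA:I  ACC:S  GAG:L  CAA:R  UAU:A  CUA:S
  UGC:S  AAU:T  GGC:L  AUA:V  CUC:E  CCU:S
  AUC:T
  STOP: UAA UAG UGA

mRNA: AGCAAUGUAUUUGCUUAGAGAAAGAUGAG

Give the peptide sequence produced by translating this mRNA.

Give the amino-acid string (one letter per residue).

start AUG at pos 4
pos 4: AUG -> Y; peptide=Y
pos 7: UAU -> A; peptide=YA
pos 10: UUG -> F; peptide=YAF
pos 13: CUU -> R; peptide=YAFR
pos 16: AGA -> Q; peptide=YAFRQ
pos 19: GAA -> G; peptide=YAFRQG
pos 22: AGA -> Q; peptide=YAFRQGQ
pos 25: UGA -> STOP

Answer: YAFRQGQ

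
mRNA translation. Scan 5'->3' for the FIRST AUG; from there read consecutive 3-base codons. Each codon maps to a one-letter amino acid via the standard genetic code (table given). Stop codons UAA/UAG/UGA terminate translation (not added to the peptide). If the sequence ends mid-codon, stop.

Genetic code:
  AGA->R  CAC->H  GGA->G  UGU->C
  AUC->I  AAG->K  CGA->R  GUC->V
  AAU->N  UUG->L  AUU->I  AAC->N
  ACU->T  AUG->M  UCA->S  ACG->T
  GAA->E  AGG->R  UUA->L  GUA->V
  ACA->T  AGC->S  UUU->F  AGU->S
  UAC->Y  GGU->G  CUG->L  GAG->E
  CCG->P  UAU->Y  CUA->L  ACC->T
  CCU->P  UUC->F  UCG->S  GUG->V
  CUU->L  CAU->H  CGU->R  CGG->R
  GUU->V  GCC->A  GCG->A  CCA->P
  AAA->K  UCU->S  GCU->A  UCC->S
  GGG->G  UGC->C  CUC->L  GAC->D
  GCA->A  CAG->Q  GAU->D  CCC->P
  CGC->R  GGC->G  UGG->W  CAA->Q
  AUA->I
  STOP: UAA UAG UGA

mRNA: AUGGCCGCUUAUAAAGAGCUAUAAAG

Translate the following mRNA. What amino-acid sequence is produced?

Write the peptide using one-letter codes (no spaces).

start AUG at pos 0
pos 0: AUG -> M; peptide=M
pos 3: GCC -> A; peptide=MA
pos 6: GCU -> A; peptide=MAA
pos 9: UAU -> Y; peptide=MAAY
pos 12: AAA -> K; peptide=MAAYK
pos 15: GAG -> E; peptide=MAAYKE
pos 18: CUA -> L; peptide=MAAYKEL
pos 21: UAA -> STOP

Answer: MAAYKEL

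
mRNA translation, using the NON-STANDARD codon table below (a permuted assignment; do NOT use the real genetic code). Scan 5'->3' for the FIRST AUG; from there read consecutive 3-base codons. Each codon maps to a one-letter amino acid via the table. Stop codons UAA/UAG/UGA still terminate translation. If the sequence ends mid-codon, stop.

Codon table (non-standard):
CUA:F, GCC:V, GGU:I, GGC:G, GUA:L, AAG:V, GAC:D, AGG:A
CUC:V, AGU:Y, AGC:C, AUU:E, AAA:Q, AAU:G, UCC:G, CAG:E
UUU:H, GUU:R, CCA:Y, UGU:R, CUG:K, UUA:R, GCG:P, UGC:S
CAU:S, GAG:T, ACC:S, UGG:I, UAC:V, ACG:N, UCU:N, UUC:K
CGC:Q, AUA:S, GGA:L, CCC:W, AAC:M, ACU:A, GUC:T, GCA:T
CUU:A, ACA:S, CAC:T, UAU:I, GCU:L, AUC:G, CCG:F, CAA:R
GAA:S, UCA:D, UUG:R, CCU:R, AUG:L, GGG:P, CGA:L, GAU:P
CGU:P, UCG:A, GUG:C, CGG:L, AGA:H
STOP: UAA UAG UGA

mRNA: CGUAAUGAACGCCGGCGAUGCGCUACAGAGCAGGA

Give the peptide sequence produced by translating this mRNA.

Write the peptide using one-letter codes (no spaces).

start AUG at pos 4
pos 4: AUG -> L; peptide=L
pos 7: AAC -> M; peptide=LM
pos 10: GCC -> V; peptide=LMV
pos 13: GGC -> G; peptide=LMVG
pos 16: GAU -> P; peptide=LMVGP
pos 19: GCG -> P; peptide=LMVGPP
pos 22: CUA -> F; peptide=LMVGPPF
pos 25: CAG -> E; peptide=LMVGPPFE
pos 28: AGC -> C; peptide=LMVGPPFEC
pos 31: AGG -> A; peptide=LMVGPPFECA
pos 34: only 1 nt remain (<3), stop (end of mRNA)

Answer: LMVGPPFECA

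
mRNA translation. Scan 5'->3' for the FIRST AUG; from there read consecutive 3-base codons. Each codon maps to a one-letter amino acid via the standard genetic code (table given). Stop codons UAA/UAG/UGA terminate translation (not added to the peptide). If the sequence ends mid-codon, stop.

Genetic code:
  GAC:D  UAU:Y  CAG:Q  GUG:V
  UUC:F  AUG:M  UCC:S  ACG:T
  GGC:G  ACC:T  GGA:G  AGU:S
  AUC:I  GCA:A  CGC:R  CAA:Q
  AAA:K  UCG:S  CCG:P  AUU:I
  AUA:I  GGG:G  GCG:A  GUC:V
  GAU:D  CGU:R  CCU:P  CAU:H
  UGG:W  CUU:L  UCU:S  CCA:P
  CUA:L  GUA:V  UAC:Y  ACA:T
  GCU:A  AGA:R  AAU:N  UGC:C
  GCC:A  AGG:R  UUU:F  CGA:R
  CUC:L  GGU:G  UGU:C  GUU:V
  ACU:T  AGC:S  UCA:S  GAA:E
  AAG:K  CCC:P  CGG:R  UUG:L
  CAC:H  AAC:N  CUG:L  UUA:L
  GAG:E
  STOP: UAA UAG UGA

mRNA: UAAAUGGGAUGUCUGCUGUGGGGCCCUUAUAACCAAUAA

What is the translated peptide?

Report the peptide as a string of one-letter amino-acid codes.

Answer: MGCLLWGPYNQ

Derivation:
start AUG at pos 3
pos 3: AUG -> M; peptide=M
pos 6: GGA -> G; peptide=MG
pos 9: UGU -> C; peptide=MGC
pos 12: CUG -> L; peptide=MGCL
pos 15: CUG -> L; peptide=MGCLL
pos 18: UGG -> W; peptide=MGCLLW
pos 21: GGC -> G; peptide=MGCLLWG
pos 24: CCU -> P; peptide=MGCLLWGP
pos 27: UAU -> Y; peptide=MGCLLWGPY
pos 30: AAC -> N; peptide=MGCLLWGPYN
pos 33: CAA -> Q; peptide=MGCLLWGPYNQ
pos 36: UAA -> STOP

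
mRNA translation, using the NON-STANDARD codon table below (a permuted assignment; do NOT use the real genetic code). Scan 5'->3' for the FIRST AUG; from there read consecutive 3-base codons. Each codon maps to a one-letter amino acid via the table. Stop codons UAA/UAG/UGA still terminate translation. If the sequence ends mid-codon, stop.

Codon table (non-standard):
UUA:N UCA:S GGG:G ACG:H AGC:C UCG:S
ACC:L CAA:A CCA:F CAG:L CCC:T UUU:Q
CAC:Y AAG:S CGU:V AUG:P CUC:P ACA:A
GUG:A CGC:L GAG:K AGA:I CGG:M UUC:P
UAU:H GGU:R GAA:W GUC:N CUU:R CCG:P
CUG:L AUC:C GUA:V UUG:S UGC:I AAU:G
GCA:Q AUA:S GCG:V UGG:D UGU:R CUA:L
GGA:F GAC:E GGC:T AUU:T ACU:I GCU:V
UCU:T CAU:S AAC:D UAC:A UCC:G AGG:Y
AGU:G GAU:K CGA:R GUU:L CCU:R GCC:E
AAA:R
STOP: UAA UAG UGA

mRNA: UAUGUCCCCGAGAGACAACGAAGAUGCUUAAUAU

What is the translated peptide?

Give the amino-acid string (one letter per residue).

Answer: PGPIEDWKV

Derivation:
start AUG at pos 1
pos 1: AUG -> P; peptide=P
pos 4: UCC -> G; peptide=PG
pos 7: CCG -> P; peptide=PGP
pos 10: AGA -> I; peptide=PGPI
pos 13: GAC -> E; peptide=PGPIE
pos 16: AAC -> D; peptide=PGPIED
pos 19: GAA -> W; peptide=PGPIEDW
pos 22: GAU -> K; peptide=PGPIEDWK
pos 25: GCU -> V; peptide=PGPIEDWKV
pos 28: UAA -> STOP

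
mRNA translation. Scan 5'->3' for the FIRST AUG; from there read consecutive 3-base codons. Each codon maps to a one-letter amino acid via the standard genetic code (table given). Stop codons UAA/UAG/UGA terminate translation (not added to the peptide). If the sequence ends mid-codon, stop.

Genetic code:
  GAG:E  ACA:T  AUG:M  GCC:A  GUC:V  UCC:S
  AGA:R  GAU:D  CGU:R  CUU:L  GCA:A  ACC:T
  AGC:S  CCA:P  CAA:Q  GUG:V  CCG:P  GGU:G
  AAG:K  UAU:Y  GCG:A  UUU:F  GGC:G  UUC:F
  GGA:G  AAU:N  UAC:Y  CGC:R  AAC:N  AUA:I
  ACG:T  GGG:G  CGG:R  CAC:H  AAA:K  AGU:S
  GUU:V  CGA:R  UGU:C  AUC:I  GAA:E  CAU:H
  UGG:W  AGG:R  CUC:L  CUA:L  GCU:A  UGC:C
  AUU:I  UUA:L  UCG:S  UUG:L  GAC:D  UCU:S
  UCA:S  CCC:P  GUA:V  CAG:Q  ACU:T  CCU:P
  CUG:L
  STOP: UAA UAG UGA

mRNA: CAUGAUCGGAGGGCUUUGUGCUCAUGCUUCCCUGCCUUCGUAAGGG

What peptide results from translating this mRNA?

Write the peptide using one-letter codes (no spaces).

Answer: MIGGLCAHASLPS

Derivation:
start AUG at pos 1
pos 1: AUG -> M; peptide=M
pos 4: AUC -> I; peptide=MI
pos 7: GGA -> G; peptide=MIG
pos 10: GGG -> G; peptide=MIGG
pos 13: CUU -> L; peptide=MIGGL
pos 16: UGU -> C; peptide=MIGGLC
pos 19: GCU -> A; peptide=MIGGLCA
pos 22: CAU -> H; peptide=MIGGLCAH
pos 25: GCU -> A; peptide=MIGGLCAHA
pos 28: UCC -> S; peptide=MIGGLCAHAS
pos 31: CUG -> L; peptide=MIGGLCAHASL
pos 34: CCU -> P; peptide=MIGGLCAHASLP
pos 37: UCG -> S; peptide=MIGGLCAHASLPS
pos 40: UAA -> STOP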